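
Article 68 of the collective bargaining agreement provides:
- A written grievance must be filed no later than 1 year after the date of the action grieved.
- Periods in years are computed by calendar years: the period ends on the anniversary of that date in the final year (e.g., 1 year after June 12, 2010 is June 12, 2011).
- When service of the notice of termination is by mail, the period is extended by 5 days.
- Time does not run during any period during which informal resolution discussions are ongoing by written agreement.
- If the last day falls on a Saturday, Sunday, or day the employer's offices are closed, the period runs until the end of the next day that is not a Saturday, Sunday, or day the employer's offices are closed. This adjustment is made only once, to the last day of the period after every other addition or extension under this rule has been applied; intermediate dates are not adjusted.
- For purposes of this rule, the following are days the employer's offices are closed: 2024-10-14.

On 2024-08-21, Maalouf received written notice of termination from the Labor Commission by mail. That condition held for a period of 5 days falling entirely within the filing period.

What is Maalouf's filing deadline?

1 year after 2024-08-21 is August 21, 2025.
Service was by mail, adding 5 days: August 21, 2025 + 5 days = August 26, 2025.
Tolling adds 5 days: August 26, 2025 + 5 days = August 31, 2025.
August 31, 2025 is Sunday. The next qualifying day is September 1, 2025.

September 1, 2025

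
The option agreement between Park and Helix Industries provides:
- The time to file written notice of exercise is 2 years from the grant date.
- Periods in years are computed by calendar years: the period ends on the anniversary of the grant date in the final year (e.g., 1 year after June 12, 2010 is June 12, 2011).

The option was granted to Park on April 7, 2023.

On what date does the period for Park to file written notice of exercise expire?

April 7, 2025

2 years after April 7, 2023 is April 7, 2025.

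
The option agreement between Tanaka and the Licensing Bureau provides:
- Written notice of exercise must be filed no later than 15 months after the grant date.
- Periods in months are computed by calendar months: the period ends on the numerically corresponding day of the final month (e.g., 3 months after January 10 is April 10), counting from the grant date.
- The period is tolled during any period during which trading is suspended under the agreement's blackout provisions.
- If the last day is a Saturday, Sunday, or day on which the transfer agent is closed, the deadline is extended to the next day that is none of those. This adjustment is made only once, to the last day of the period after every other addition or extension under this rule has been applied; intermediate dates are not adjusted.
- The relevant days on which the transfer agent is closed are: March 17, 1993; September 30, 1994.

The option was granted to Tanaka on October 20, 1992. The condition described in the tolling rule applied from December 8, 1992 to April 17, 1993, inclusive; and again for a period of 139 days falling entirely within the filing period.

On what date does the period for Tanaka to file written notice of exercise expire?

October 17, 1994

15 months after October 20, 1992 is January 20, 1994.
From December 8, 1992 through April 17, 1993 inclusive is 131 days; tolling adds 131 days: January 20, 1994 + 131 days = May 31, 1994.
Tolling adds 139 days: May 31, 1994 + 139 days = October 17, 1994.
October 17, 1994 is a Monday and not a day on which the transfer agent is closed, so no extension applies.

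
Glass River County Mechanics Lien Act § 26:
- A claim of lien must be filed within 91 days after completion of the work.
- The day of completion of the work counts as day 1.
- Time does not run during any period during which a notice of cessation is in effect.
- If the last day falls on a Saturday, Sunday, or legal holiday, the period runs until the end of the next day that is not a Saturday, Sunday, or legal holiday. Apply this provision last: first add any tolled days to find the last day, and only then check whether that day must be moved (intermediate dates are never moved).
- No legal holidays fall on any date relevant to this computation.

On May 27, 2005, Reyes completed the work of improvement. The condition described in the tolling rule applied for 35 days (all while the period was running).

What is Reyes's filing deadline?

Counting May 27, 2005 as day 1, day 91 is August 25, 2005.
Tolling adds 35 days: August 25, 2005 + 35 days = September 29, 2005.
September 29, 2005 is a Thursday and not a legal holiday, so no extension applies.

September 29, 2005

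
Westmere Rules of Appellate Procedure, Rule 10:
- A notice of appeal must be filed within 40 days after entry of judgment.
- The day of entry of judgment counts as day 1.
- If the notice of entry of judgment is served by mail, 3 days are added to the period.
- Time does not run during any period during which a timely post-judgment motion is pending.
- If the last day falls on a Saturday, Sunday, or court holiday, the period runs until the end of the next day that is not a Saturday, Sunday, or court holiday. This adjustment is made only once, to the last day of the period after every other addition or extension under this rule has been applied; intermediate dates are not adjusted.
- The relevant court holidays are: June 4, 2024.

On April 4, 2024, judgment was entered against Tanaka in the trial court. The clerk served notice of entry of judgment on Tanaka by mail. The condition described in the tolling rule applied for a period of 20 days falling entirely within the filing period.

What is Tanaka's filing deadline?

Counting April 4, 2024 as day 1, day 40 is May 13, 2024.
Service was by mail, adding 3 days: May 13, 2024 + 3 days = May 16, 2024.
Tolling adds 20 days: May 16, 2024 + 20 days = June 5, 2024.
June 5, 2024 is a Wednesday and not a court holiday, so no extension applies.

June 5, 2024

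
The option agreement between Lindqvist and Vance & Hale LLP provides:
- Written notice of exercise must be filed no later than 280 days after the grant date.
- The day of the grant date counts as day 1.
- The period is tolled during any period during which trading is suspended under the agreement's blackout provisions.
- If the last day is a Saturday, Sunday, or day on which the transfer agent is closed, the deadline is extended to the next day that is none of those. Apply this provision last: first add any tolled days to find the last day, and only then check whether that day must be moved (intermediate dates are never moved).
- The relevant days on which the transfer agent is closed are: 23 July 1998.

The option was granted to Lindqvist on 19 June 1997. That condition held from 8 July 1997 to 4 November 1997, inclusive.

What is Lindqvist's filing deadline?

Counting 19 June 1997 as day 1, day 280 is March 25, 1998.
From July 8, 1997 through November 4, 1997 inclusive is 120 days; tolling adds 120 days: March 25, 1998 + 120 days = July 23, 1998.
July 23, 1998 is a listed holiday. The next qualifying day is July 24, 1998.

July 24, 1998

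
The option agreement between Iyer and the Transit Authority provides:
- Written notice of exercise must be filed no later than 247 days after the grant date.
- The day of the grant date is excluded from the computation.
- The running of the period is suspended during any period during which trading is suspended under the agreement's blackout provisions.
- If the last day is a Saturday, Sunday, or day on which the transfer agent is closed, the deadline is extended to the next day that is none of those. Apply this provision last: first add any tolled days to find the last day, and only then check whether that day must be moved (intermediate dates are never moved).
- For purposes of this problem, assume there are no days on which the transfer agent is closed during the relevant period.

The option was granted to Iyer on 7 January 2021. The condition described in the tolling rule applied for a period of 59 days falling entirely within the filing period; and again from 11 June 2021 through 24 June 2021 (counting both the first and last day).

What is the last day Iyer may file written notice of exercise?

247 days after 7 January 2021 is September 11, 2021.
Tolling adds 59 days: September 11, 2021 + 59 days = November 9, 2021.
From June 11, 2021 through June 24, 2021 inclusive is 14 days; tolling adds 14 days: November 9, 2021 + 14 days = November 23, 2021.
November 23, 2021 is a Tuesday and not a day on which the transfer agent is closed, so no extension applies.

November 23, 2021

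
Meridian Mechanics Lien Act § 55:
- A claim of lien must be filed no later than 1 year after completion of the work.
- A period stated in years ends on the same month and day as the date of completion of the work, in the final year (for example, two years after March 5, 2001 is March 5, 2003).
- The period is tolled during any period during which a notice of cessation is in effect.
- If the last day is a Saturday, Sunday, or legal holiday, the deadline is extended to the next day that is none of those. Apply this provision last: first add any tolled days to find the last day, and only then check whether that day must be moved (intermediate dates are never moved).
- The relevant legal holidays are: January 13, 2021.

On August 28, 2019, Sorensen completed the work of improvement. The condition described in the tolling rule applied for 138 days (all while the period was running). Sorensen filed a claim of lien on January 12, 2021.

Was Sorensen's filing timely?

1 year after August 28, 2019 is August 28, 2020.
Tolling adds 138 days: August 28, 2020 + 138 days = January 13, 2021.
January 13, 2021 is a listed holiday. The next qualifying day is January 14, 2021.
The deadline is January 14, 2021; the filing on January 12, 2021 is on or before that date.

Yes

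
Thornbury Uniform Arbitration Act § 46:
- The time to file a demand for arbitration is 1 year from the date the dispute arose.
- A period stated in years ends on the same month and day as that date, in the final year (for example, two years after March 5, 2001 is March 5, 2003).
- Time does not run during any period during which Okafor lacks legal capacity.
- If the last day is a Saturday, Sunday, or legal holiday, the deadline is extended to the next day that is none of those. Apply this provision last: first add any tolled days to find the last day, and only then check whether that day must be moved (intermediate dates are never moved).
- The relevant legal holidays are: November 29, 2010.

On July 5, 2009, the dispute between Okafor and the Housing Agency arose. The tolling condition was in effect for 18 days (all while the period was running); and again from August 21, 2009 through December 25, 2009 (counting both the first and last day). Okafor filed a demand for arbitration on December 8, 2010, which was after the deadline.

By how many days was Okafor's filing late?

1 year after July 5, 2009 is July 5, 2010.
Tolling adds 18 days: July 5, 2010 + 18 days = July 23, 2010.
From August 21, 2009 through December 25, 2009 inclusive is 127 days; tolling adds 127 days: July 23, 2010 + 127 days = November 27, 2010.
November 27, 2010 is Saturday; November 28, 2010 is Sunday; November 29, 2010 is a listed holiday. The next qualifying day is November 30, 2010.
The deadline is November 30, 2010; from November 30, 2010 to December 8, 2010 is 8 days.

8 days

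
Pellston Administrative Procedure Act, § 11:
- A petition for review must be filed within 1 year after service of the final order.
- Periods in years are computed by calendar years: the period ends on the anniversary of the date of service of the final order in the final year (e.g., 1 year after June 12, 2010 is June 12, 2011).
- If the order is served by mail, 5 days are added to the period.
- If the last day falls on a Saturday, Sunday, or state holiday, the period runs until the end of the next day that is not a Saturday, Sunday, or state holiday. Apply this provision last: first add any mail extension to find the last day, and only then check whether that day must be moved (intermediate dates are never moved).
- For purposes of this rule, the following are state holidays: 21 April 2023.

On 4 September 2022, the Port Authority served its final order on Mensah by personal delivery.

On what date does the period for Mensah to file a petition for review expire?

September 4, 2023

1 year after 4 September 2022 is September 4, 2023.
Service was not by mail, so no mail extension applies.
September 4, 2023 is a Monday and not a state holiday, so no extension applies.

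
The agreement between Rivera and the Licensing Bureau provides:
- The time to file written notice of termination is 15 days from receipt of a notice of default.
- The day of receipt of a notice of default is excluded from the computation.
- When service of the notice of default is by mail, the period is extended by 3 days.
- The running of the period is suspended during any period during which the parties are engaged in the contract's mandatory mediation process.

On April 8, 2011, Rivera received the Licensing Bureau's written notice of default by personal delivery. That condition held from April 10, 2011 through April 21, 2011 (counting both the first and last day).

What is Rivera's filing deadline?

May 5, 2011

15 days after April 8, 2011 is April 23, 2011.
Service was not by mail, so no mail extension applies.
From April 10, 2011 through April 21, 2011 inclusive is 12 days; tolling adds 12 days: April 23, 2011 + 12 days = May 5, 2011.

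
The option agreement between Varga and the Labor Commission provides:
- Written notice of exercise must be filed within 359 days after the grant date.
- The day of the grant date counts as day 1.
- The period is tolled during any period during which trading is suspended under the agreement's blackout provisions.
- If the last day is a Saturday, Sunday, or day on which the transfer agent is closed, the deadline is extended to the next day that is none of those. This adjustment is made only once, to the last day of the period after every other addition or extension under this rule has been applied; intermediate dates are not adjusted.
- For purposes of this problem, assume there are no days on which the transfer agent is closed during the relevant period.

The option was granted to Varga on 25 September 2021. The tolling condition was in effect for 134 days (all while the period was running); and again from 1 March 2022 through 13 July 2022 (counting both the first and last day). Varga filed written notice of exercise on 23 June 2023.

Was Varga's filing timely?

No

Counting 25 September 2021 as day 1, day 359 is September 18, 2022.
Tolling adds 134 days: September 18, 2022 + 134 days = January 30, 2023.
From March 1, 2022 through July 13, 2022 inclusive is 135 days; tolling adds 135 days: January 30, 2023 + 135 days = June 14, 2023.
June 14, 2023 is a Wednesday and not a day on which the transfer agent is closed, so no extension applies.
The deadline is June 14, 2023; the filing on June 23, 2023 is after that date.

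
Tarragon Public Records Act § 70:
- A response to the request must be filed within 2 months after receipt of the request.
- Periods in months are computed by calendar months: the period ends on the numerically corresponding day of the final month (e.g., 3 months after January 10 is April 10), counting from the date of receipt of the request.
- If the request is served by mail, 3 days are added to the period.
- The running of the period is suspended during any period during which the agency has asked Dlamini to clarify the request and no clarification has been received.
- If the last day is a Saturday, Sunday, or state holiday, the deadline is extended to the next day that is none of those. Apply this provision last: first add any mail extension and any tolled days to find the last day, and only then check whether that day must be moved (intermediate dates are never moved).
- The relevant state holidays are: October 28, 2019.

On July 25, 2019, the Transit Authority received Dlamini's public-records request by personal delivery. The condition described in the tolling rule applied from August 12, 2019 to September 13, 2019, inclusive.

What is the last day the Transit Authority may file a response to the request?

2 months after July 25, 2019 is September 25, 2019.
Service was not by mail, so no mail extension applies.
From August 12, 2019 through September 13, 2019 inclusive is 33 days; tolling adds 33 days: September 25, 2019 + 33 days = October 28, 2019.
October 28, 2019 is a listed holiday. The next qualifying day is October 29, 2019.

October 29, 2019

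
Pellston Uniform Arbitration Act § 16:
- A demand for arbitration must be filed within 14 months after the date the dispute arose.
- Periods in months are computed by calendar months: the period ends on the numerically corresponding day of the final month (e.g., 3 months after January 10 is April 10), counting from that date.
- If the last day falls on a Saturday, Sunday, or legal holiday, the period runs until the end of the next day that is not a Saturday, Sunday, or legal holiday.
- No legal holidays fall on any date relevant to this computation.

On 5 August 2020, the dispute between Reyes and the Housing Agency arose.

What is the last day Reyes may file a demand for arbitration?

October 5, 2021

14 months after 5 August 2020 is October 5, 2021.
October 5, 2021 is a Tuesday and not a legal holiday, so no extension applies.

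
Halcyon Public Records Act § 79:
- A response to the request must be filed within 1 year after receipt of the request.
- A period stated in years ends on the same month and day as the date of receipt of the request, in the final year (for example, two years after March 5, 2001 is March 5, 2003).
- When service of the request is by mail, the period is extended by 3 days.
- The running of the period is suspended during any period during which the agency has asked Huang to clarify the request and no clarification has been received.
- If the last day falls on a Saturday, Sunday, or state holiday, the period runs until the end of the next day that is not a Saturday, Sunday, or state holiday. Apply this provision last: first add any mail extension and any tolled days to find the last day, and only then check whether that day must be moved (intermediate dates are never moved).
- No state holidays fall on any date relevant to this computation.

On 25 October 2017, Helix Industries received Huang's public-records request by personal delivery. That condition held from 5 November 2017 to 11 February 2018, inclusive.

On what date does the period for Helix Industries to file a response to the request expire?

February 1, 2019

1 year after 25 October 2017 is October 25, 2018.
Service was not by mail, so no mail extension applies.
From November 5, 2017 through February 11, 2018 inclusive is 99 days; tolling adds 99 days: October 25, 2018 + 99 days = February 1, 2019.
February 1, 2019 is a Friday and not a state holiday, so no extension applies.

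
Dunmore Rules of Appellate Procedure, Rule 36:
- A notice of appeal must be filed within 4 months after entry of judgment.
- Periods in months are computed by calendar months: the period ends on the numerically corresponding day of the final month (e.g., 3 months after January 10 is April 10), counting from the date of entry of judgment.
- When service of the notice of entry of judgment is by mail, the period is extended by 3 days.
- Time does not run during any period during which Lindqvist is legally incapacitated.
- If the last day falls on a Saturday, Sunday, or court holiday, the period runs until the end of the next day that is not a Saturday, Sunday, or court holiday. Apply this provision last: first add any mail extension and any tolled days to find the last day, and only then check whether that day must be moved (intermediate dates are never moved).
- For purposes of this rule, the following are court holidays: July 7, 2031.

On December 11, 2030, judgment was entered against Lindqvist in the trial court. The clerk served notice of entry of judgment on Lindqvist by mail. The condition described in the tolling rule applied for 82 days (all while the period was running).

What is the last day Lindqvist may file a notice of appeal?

4 months after December 11, 2030 is April 11, 2031.
Service was by mail, adding 3 days: April 11, 2031 + 3 days = April 14, 2031.
Tolling adds 82 days: April 14, 2031 + 82 days = July 5, 2031.
July 5, 2031 is Saturday; July 6, 2031 is Sunday; July 7, 2031 is a listed holiday. The next qualifying day is July 8, 2031.

July 8, 2031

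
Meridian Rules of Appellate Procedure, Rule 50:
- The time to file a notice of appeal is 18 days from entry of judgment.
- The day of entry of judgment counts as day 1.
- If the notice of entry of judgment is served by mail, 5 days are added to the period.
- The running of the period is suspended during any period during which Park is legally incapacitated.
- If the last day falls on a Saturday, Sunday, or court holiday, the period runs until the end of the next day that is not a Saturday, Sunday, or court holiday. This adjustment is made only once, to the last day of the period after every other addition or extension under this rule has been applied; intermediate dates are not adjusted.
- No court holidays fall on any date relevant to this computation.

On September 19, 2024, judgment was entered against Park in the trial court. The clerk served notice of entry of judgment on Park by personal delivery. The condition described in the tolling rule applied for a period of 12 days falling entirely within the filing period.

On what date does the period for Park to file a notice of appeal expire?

Counting September 19, 2024 as day 1, day 18 is October 6, 2024.
Service was not by mail, so no mail extension applies.
Tolling adds 12 days: October 6, 2024 + 12 days = October 18, 2024.
October 18, 2024 is a Friday and not a court holiday, so no extension applies.

October 18, 2024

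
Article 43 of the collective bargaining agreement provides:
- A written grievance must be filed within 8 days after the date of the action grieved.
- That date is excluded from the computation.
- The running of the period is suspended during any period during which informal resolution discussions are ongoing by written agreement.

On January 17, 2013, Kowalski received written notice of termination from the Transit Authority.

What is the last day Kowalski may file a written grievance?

January 25, 2013

8 days after January 17, 2013 is January 25, 2013.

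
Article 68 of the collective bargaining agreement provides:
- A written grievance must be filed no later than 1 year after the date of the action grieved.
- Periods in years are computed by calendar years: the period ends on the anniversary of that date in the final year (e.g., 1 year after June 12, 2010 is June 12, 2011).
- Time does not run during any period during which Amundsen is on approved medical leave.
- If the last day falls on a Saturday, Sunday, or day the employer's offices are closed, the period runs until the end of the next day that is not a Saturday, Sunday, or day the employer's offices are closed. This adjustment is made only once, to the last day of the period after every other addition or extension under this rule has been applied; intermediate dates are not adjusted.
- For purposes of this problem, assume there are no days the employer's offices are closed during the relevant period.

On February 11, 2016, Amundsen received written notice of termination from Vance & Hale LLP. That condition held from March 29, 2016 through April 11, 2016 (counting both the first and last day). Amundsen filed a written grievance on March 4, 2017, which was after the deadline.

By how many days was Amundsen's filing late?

1 year after February 11, 2016 is February 11, 2017.
From March 29, 2016 through April 11, 2016 inclusive is 14 days; tolling adds 14 days: February 11, 2017 + 14 days = February 25, 2017.
February 25, 2017 is Saturday; February 26, 2017 is Sunday. The next qualifying day is February 27, 2017.
The deadline is February 27, 2017; from February 27, 2017 to March 4, 2017 is 5 days.

5 days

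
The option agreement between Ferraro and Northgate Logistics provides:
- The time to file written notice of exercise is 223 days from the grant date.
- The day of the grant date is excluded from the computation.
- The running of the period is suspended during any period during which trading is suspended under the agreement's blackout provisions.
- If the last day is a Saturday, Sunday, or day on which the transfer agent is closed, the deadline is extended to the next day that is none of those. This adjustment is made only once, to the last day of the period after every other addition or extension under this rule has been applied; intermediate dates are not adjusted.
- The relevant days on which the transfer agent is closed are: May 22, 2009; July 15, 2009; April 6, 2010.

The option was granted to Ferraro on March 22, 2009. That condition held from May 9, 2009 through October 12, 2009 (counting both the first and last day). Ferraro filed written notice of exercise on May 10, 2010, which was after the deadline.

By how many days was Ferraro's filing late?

33 days

223 days after March 22, 2009 is October 31, 2009.
From May 9, 2009 through October 12, 2009 inclusive is 157 days; tolling adds 157 days: October 31, 2009 + 157 days = April 6, 2010.
April 6, 2010 is a listed holiday. The next qualifying day is April 7, 2010.
The deadline is April 7, 2010; from April 7, 2010 to May 10, 2010 is 33 days.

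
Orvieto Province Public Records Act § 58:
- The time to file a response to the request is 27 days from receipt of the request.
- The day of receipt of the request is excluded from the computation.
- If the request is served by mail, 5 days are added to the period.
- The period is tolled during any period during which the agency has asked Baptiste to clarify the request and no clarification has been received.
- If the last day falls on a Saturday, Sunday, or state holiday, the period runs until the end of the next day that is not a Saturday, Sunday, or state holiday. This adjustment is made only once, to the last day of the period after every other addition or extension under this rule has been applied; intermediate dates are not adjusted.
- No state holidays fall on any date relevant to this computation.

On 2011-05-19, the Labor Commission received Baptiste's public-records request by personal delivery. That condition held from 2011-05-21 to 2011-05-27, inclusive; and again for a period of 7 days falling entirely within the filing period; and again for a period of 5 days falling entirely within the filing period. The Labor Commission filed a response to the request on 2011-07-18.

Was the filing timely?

No

27 days after 2011-05-19 is June 15, 2011.
Service was not by mail, so no mail extension applies.
From May 21, 2011 through May 27, 2011 inclusive is 7 days; tolling adds 7 days: June 15, 2011 + 7 days = June 22, 2011.
Tolling adds 7 days: June 22, 2011 + 7 days = June 29, 2011.
Tolling adds 5 days: June 29, 2011 + 5 days = July 4, 2011.
July 4, 2011 is a Monday and not a state holiday, so no extension applies.
The deadline is July 4, 2011; the filing on July 18, 2011 is after that date.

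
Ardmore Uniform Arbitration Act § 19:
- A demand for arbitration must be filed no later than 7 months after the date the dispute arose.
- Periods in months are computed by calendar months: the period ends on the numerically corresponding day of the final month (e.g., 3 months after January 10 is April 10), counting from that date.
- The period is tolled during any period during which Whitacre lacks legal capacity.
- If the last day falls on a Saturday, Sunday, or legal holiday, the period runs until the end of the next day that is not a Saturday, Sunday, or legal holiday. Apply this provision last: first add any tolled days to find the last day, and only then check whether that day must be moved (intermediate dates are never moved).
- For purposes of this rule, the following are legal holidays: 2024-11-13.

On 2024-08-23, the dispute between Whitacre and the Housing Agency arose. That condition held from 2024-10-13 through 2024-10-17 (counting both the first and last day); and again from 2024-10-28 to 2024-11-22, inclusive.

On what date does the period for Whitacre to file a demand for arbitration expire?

April 23, 2025

7 months after 2024-08-23 is March 23, 2025.
From October 13, 2024 through October 17, 2024 inclusive is 5 days; tolling adds 5 days: March 23, 2025 + 5 days = March 28, 2025.
From October 28, 2024 through November 22, 2024 inclusive is 26 days; tolling adds 26 days: March 28, 2025 + 26 days = April 23, 2025.
April 23, 2025 is a Wednesday and not a legal holiday, so no extension applies.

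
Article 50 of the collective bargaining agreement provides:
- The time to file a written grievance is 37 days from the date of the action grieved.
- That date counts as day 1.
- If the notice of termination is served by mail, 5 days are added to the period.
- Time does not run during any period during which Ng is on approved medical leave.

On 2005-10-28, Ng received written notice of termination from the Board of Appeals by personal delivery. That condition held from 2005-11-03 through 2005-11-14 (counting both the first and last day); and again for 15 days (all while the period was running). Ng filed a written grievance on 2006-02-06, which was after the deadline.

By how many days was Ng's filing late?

Counting 2005-10-28 as day 1, day 37 is December 3, 2005.
Service was not by mail, so no mail extension applies.
From November 3, 2005 through November 14, 2005 inclusive is 12 days; tolling adds 12 days: December 3, 2005 + 12 days = December 15, 2005.
Tolling adds 15 days: December 15, 2005 + 15 days = December 30, 2005.
The deadline is December 30, 2005; from December 30, 2005 to February 6, 2006 is 38 days.

38 days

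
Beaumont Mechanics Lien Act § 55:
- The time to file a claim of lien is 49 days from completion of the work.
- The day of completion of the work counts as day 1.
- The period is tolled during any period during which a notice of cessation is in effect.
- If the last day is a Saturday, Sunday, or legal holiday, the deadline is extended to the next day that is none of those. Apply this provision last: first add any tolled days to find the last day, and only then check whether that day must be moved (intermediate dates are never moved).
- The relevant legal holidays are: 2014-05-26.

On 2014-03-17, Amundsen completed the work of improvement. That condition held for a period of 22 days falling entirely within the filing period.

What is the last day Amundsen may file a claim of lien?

Counting 2014-03-17 as day 1, day 49 is May 4, 2014.
Tolling adds 22 days: May 4, 2014 + 22 days = May 26, 2014.
May 26, 2014 is a listed holiday. The next qualifying day is May 27, 2014.

May 27, 2014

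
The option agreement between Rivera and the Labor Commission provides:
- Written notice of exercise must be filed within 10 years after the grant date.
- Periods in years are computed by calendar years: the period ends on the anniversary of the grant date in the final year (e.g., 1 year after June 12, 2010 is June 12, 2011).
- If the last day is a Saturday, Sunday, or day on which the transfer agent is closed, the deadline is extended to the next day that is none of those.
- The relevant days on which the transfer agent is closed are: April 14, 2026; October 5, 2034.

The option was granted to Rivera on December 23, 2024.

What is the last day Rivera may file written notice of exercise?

December 25, 2034

10 years after December 23, 2024 is December 23, 2034.
December 23, 2034 is Saturday; December 24, 2034 is Sunday. The next qualifying day is December 25, 2034.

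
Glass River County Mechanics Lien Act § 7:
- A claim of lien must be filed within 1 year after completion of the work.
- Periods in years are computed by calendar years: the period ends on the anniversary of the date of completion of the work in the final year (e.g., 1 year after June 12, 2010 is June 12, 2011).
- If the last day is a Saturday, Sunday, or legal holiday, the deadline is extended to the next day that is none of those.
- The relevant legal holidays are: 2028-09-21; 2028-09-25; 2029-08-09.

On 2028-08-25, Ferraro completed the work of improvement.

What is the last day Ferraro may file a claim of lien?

August 27, 2029

1 year after 2028-08-25 is August 25, 2029.
August 25, 2029 is Saturday; August 26, 2029 is Sunday. The next qualifying day is August 27, 2029.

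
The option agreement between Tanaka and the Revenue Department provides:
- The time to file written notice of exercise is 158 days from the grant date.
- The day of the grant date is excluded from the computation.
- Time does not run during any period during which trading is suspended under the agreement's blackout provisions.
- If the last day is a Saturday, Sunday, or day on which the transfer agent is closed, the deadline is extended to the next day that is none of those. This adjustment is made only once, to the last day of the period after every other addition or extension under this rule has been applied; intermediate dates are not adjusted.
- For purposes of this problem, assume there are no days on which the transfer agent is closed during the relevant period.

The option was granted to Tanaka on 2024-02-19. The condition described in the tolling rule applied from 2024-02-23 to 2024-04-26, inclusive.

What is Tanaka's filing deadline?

September 30, 2024

158 days after 2024-02-19 is July 26, 2024.
From February 23, 2024 through April 26, 2024 inclusive is 64 days; tolling adds 64 days: July 26, 2024 + 64 days = September 28, 2024.
September 28, 2024 is Saturday; September 29, 2024 is Sunday. The next qualifying day is September 30, 2024.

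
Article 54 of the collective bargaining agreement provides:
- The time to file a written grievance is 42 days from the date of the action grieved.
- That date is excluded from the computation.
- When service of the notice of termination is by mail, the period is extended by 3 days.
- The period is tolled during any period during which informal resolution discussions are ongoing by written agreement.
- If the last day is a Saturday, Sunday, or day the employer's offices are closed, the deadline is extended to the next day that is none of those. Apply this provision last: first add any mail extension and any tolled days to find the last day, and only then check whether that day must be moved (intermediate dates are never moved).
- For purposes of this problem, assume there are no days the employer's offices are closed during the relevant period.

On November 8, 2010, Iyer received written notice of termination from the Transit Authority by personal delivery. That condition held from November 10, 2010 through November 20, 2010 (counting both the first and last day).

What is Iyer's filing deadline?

42 days after November 8, 2010 is December 20, 2010.
Service was not by mail, so no mail extension applies.
From November 10, 2010 through November 20, 2010 inclusive is 11 days; tolling adds 11 days: December 20, 2010 + 11 days = December 31, 2010.
December 31, 2010 is a Friday and not a day the employer's offices are closed, so no extension applies.

December 31, 2010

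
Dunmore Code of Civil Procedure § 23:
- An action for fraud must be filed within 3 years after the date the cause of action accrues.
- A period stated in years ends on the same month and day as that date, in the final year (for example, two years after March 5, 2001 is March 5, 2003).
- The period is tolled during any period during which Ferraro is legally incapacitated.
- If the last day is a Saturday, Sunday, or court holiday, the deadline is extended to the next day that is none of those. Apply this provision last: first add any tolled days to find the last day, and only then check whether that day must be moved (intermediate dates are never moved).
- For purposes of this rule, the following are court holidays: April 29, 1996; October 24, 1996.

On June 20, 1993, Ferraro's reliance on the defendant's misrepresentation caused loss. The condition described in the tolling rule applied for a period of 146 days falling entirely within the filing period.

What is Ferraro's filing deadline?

November 13, 1996

3 years after June 20, 1993 is June 20, 1996.
Tolling adds 146 days: June 20, 1996 + 146 days = November 13, 1996.
November 13, 1996 is a Wednesday and not a court holiday, so no extension applies.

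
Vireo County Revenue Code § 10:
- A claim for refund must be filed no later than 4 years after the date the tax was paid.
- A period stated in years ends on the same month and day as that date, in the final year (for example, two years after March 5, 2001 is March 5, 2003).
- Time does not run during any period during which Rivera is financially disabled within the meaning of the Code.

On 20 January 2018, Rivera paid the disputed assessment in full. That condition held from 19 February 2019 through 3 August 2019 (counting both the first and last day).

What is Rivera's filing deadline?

4 years after 20 January 2018 is January 20, 2022.
From February 19, 2019 through August 3, 2019 inclusive is 166 days; tolling adds 166 days: January 20, 2022 + 166 days = July 5, 2022.

July 5, 2022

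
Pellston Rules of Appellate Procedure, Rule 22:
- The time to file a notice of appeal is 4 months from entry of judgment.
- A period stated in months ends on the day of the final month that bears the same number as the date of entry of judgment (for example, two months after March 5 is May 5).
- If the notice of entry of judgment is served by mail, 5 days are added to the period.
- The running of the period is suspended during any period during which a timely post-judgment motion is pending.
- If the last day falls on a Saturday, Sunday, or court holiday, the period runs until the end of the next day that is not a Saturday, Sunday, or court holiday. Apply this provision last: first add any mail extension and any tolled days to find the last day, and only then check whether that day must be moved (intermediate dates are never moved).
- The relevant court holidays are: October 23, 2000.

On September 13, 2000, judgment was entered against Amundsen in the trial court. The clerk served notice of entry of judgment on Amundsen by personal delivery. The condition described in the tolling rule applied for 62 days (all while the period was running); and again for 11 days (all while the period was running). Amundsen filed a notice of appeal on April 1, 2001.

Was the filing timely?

4 months after September 13, 2000 is January 13, 2001.
Service was not by mail, so no mail extension applies.
Tolling adds 62 days: January 13, 2001 + 62 days = March 16, 2001.
Tolling adds 11 days: March 16, 2001 + 11 days = March 27, 2001.
March 27, 2001 is a Tuesday and not a court holiday, so no extension applies.
The deadline is March 27, 2001; the filing on April 1, 2001 is after that date.

No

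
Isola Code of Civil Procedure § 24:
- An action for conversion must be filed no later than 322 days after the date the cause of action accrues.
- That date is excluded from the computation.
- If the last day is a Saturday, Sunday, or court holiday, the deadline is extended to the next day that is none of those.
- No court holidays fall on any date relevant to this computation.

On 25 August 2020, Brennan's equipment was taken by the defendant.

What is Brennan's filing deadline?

322 days after 25 August 2020 is July 13, 2021.
July 13, 2021 is a Tuesday and not a court holiday, so no extension applies.

July 13, 2021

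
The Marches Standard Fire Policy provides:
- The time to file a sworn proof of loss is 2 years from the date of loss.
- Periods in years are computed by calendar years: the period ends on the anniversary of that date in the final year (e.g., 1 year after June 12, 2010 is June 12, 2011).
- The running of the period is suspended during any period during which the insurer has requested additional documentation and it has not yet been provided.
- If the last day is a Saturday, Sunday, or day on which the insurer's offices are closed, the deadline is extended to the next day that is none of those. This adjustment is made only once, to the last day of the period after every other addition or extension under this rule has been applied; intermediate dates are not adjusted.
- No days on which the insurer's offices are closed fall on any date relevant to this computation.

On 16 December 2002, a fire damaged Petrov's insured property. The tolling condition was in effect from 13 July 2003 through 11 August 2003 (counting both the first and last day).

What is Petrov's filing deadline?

2 years after 16 December 2002 is December 16, 2004.
From July 13, 2003 through August 11, 2003 inclusive is 30 days; tolling adds 30 days: December 16, 2004 + 30 days = January 15, 2005.
January 15, 2005 is Saturday; January 16, 2005 is Sunday. The next qualifying day is January 17, 2005.

January 17, 2005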